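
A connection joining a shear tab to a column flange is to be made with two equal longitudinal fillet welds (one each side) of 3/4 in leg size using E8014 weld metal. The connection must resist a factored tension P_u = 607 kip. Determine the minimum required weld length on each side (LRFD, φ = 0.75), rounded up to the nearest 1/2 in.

E80XX → F_EXX = 80 ksi.
Throat t_e = 0.707 × 0.75 = 0.5302 in.
φr_n = 0.75 × 0.6 × 80 × 0.5302 = 19.09 kip/in.
L_req = P_u / φr_n = 607 / 19.09 = 31.8 in total.
Per side: 31.8 / 2 = 15.9 in.
Round up → use L = 16 in on each side.

L = 16 in on each side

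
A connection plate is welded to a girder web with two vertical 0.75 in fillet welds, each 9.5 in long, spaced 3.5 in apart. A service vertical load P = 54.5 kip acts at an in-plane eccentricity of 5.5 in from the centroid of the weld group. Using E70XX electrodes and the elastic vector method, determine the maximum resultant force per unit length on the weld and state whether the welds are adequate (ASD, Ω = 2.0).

E70XX → F_EXX = 70 ksi.
Total weld length L_w = 19 in. Treat welds as unit-width lines.
Polar moment about centroid: J = 2[d³/12 + d(b/2)²] = 2[9.5³/12 + 9.5×1.75²] = 201.1 in³.
Direct shear f_v = P/L_w = 54.5 / 19 = 2.868 kip/in (vertical).
Torsion M = P·e = 54.5 × 5.5 = 299.75 kip·in.
Critical point at (x, y) = (1.75, 4.75) from centroid. f_tx = M·y/J = 7.081 kip/in; f_ty = M·x/J = 2.609 kip/in.
Resultant f_max = √[f_tx² + (f_v + f_ty)²] = √[7.081² + (2.868 + 2.609)²] = 8.952 kip/in.
Capacity per unit length: r_n/Ω = (1/2.0) × 0.6 × 70 × (0.707 × 0.75) = 11.14 kip/in.
8.952 ≤ 11.14 → adequate.

f_max ≈ 8.95 kip/in; adequate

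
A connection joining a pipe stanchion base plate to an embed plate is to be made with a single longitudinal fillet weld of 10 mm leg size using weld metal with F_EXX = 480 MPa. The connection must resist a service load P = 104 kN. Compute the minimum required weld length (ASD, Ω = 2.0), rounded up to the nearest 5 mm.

Throat t_e = 0.707 × 10 = 7.07 mm.
r_n/Ω = (0.6 × 480 × 7.07) / 2.0 = 1018 N/mm = 1.018 kN/mm.
L_req = P / (r_n/Ω) = 104 / 1.018 = 102.2 mm total.
Round up → use L = 105 mm.

L = 105 mm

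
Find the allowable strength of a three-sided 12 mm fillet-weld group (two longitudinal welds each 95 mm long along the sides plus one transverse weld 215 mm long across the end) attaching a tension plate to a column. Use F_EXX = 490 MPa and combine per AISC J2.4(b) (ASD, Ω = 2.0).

t_e = 0.707 × 12 = 8.484 mm.
R_nwl = 0.6 × 490 × 8.484 × 190 × 10⁻³ = 473.9 kN (longitudinal, 2 welds).
R_nwt = 0.6 × 490 × 8.484 × 215 × 10⁻³ = 536.3 kN (transverse, base value).
(i) R_nwl + R_nwt = 1010 kN; (ii) 0.85 R_nwl + 1.5 R_nwt = 1207 kN.
R_n = max = 1207 kN [governs: (ii)]; R_n/Ω = 603.6 kN.

R_n/Ω ≈ 604 kN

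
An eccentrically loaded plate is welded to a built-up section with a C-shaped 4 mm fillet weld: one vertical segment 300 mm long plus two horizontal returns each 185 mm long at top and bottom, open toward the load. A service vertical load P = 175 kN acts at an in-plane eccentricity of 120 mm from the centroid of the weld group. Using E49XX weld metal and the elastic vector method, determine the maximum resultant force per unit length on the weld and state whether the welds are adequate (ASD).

E49XX → F_EXX = 490 MPa.
Total weld length L_w = 670 mm. Treat welds as unit-width lines.
Centroid: x̄ = 2×185×92.5 / 670 = 51.08 mm from the vertical weld.
Polar moment about centroid: J = I_x + I_y = [300³/12 + 2×185×150²] + [300×51.08² + 2(185³/12 + 185×41.42²)] = 13050000 mm³.
Direct shear f_v = P/L_w = 175×10³ / 670 = 261.2 N/mm (vertical).
Torsion M = P·e = 175×10³ × 120 = 21000000 N·mm.
Critical point at (x, y) = (133.9, 150) from centroid. f_tx = M·y/J = 241.4 N/mm; f_ty = M·x/J = 215.5 N/mm.
Resultant f_max = √[f_tx² + (f_v + f_ty)²] = √[241.4² + (261.2 + 215.5)²] = 534.4 N/mm.
Capacity per unit length: r_n/Ω = (1/2.0) × 0.6 × 490 × (0.707 × 4) = 415.7 N/mm.
534.4 > 415.7 → NOT adequate.

f_max ≈ 534 N/mm; NOT adequate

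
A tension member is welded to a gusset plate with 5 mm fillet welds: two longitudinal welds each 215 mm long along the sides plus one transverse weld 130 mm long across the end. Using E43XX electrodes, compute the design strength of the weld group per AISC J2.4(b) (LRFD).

φR_n ≈ 383 kN

E43XX → F_EXX = 430 MPa.
t_e = 0.707 × 5 = 3.535 mm.
R_nwl = 0.6 × 430 × 3.535 × 430 × 10⁻³ = 392.2 kN (longitudinal, 2 welds).
R_nwt = 0.6 × 430 × 3.535 × 130 × 10⁻³ = 118.6 kN (transverse, base value).
(i) R_nwl + R_nwt = 510.7 kN; (ii) 0.85 R_nwl + 1.5 R_nwt = 511.2 kN.
R_n = max = 511.2 kN [governs: (ii)]; φR_n = 383.4 kN.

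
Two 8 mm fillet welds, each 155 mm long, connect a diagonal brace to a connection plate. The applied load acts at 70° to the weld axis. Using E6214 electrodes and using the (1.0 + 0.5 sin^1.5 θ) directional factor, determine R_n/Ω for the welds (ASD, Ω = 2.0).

R_n/Ω ≈ 475 kN

E62XX → F_EXX = 620 MPa.
t_e = 0.707 × 8 = 5.656 mm; A_we = 5.656 × 310 = 1753 mm².
Directional factor: 1.0 + 0.5 sin^1.5(70°) = 1.455.
F_nw = 0.6 × 620 × 1.455 = 541.4 MPa.
R_n/Ω = (541.4 × 1753) / 2.0 × 10⁻³ = 474.7 kN.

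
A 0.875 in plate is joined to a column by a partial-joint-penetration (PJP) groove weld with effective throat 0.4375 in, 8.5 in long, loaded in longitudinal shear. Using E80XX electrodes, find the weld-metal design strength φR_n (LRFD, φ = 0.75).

φR_n ≈ 134 kip

E80XX → F_EXX = 80 ksi.
Effective throat (given) t_e = 0.4375 in.
A_we = 0.4375 × 8.5 = 3.719 in².
F_nw = 0.6 F_EXX = 48 ksi.
φR_n = 0.75 × 48 × 3.719 = 133.9 kip.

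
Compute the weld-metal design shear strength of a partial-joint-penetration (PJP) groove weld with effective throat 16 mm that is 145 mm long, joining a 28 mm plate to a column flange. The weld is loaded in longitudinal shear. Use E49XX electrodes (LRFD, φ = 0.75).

φR_n ≈ 512 kN

E49XX → F_EXX = 490 MPa.
Effective throat (given) t_e = 16 mm.
A_we = 16 × 145 = 2320 mm².
F_nw = 0.6 F_EXX = 294 MPa.
φR_n = 0.75 × 294 × 2320 × 10⁻³ = 511.6 kN.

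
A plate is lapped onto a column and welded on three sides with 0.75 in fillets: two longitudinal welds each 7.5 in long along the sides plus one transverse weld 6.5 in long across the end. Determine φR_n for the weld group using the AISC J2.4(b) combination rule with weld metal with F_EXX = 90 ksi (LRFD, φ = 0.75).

t_e = 0.707 × 0.75 = 0.5302 in.
R_nwl = 0.6 × 90 × 0.5302 × 15 = 429.5 kips (longitudinal, 2 welds).
R_nwt = 0.6 × 90 × 0.5302 × 6.5 = 186.1 kips (transverse, base value).
(i) R_nwl + R_nwt = 615.6 kips; (ii) 0.85 R_nwl + 1.5 R_nwt = 644.3 kips.
R_n = max = 644.3 kips [governs: (ii)]; φR_n = 483.2 kips.

φR_n ≈ 483 kips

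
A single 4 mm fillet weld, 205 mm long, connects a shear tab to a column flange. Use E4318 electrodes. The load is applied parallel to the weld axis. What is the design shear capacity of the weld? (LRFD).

φR_n ≈ 112 kN

E43XX → F_EXX = 430 MPa.
Effective throat t_e = 0.707 × 4 = 2.828 mm.
Total length L = 205 mm; A_we = 2.828 × 205 = 579.7 mm².
F_nw = 0.6 F_EXX = 0.6 × 430 = 258 MPa.
φR_n = 0.75 × 258 × 579.7 × 10⁻³ = 112.2 kN.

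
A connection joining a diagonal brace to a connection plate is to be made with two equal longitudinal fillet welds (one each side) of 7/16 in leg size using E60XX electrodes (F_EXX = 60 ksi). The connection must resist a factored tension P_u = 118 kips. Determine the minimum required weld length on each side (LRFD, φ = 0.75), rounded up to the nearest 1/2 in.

L = 7.5 in on each side

Throat t_e = 0.707 × 0.4375 = 0.3093 in.
φr_n = 0.75 × 0.6 × 60 × 0.3093 = 8.351 kips/in.
L_req = P_u / φr_n = 118 / 8.351 = 14.13 in total.
Per side: 14.13 / 2 = 7.065 in.
Round up → use L = 7.5 in on each side.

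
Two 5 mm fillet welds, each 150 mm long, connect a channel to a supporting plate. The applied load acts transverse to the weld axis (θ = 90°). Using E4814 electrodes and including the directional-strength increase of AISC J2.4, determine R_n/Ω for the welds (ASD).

E48XX → F_EXX = 480 MPa.
t_e = 0.707 × 5 = 3.535 mm; A_we = 3.535 × 300 = 1060 mm².
Directional factor: 1.0 + 0.5 sin^1.5(90°) = 1.5.
F_nw = 0.6 × 480 × 1.5 = 432 MPa.
R_n/Ω = (432 × 1060) / 2.0 × 10⁻³ = 229.1 kN.

R_n/Ω ≈ 229 kN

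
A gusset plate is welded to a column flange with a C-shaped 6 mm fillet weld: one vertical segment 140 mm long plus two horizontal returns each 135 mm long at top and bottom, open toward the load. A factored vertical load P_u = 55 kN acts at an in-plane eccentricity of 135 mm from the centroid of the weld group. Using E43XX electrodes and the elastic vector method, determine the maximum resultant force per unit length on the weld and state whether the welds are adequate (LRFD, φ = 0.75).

E43XX → F_EXX = 430 MPa.
Total weld length L_w = 410 mm. Treat welds as unit-width lines.
Centroid: x̄ = 2×135×67.5 / 410 = 44.45 mm from the vertical weld.
Polar moment about centroid: J = I_x + I_y = [140³/12 + 2×135×70²] + [140×44.45² + 2(135³/12 + 135×23.05²)] = 2382000 mm³.
Direct shear f_v = P/L_w = 55×10³ / 410 = 134.1 N/mm (vertical).
Torsion M = P·e = 55×10³ × 135 = 7425000 N·mm.
Critical point at (x, y) = (90.55, 70) from centroid. f_tx = M·y/J = 218.2 N/mm; f_ty = M·x/J = 282.3 N/mm.
Resultant f_max = √[f_tx² + (f_v + f_ty)²] = √[218.2² + (134.1 + 282.3)²] = 470.1 N/mm.
Capacity per unit length: φr_n = 0.75 × 0.6 × 430 × (0.707 × 6) = 820.8 N/mm.
470.1 ≤ 820.8 → adequate.

f_max ≈ 470 N/mm; adequate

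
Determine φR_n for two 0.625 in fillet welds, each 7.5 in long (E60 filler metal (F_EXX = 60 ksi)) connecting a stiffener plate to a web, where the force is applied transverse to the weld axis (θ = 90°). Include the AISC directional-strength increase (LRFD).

t_e = 0.707 × 0.625 = 0.4419 in; A_we = 0.4419 × 15 = 6.628 in².
Directional factor: 1.0 + 0.5 sin^1.5(90°) = 1.5.
F_nw = 0.6 × 60 × 1.5 = 54 ksi.
φR_n = 0.75 × 54 × 6.628 = 268.4 kip.

φR_n ≈ 268 kip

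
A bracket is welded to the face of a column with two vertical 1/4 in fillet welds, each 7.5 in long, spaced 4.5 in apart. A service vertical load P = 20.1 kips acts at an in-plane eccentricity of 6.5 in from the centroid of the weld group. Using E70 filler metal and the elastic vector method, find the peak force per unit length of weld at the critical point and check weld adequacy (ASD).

E70XX → F_EXX = 70 ksi.
Total weld length L_w = 15 in. Treat welds as unit-width lines.
Polar moment about centroid: J = 2[d³/12 + d(b/2)²] = 2[7.5³/12 + 7.5×2.25²] = 146.2 in³.
Direct shear f_v = P/L_w = 20.1 / 15 = 1.34 kip/in (vertical).
Torsion M = P·e = 20.1 × 6.5 = 130.65 kip·in.
Critical point at (x, y) = (2.25, 3.75) from centroid. f_tx = M·y/J = 3.35 kip/in; f_ty = M·x/J = 2.01 kip/in.
Resultant f_max = √[f_tx² + (f_v + f_ty)²] = √[3.35² + (1.34 + 2.01)²] = 4.738 kip/in.
Capacity per unit length: r_n/Ω = (1/2.0) × 0.6 × 70 × (0.707 × 0.25) = 3.712 kip/in.
4.738 > 3.712 → NOT adequate.

f_max ≈ 4.74 kip/in; NOT adequate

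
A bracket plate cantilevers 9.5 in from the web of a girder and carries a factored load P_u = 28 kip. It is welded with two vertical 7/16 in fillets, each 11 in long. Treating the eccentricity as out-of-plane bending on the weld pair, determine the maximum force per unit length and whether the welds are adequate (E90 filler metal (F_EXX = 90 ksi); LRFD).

f_max ≈ 6.72 kip/in; adequate

L_w = 2 × 11 = 22 in; section modulus (unit throat) S = 2 × L²/6 = 40.33 in².
Direct shear f_v = P/L_w = 28/22 = 1.273 kip/in.
Moment M = P × e = 28 × 9.5 = 266 kip·in; bending f_b = M/S = 6.595 kip/in.
f_max = √(f_v² + f_b²) = √(1.273² + 6.595²) = 6.717 kip/in.
φr_n = 0.75 × 0.6 × 90 × (0.707 × 0.4375) = 12.53 kip/in → adequate.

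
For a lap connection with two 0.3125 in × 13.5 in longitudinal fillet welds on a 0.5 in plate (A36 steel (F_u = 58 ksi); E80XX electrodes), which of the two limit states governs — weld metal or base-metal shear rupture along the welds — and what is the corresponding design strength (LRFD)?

φR_n ≈ 215 kips (weld metal governs)

E80XX → F_EXX = 80 ksi.
t_e = 0.707 × 0.3125 = 0.2209 in; L = 27 in.
Weld metal: φR_n = 0.75 × 0.6 × 80 × 0.2209 × 27 = 214.8 kips.
Base metal (shear rupture): φR_n = 0.75 × 0.6 × 58 × 0.5 × 27 = 352.3 kips.
Governing: weld metal.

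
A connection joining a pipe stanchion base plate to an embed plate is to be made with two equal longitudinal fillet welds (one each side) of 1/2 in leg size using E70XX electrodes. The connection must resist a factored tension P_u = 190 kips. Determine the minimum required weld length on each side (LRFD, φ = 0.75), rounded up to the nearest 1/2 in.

L = 9 in on each side

E70XX → F_EXX = 70 ksi.
Throat t_e = 0.707 × 0.5 = 0.3535 in.
φr_n = 0.75 × 0.6 × 70 × 0.3535 = 11.14 kips/in.
L_req = P_u / φr_n = 190 / 11.14 = 17.06 in total.
Per side: 17.06 / 2 = 8.531 in.
Round up → use L = 9 in on each side.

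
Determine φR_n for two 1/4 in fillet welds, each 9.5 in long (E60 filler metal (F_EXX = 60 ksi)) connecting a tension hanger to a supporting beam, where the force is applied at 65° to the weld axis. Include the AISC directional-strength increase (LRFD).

t_e = 0.707 × 0.25 = 0.1767 in; A_we = 0.1767 × 19 = 3.358 in².
Directional factor: 1.0 + 0.5 sin^1.5(65°) = 1.431.
F_nw = 0.6 × 60 × 1.431 = 51.53 ksi.
φR_n = 0.75 × 51.53 × 3.358 = 129.8 kips.

φR_n ≈ 130 kips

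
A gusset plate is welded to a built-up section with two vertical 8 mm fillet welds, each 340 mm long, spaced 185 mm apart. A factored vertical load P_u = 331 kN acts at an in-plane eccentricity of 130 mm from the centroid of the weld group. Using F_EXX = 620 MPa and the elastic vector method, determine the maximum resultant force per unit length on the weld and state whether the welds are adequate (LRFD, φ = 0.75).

f_max ≈ 1000 N/mm; adequate

Total weld length L_w = 680 mm. Treat welds as unit-width lines.
Polar moment about centroid: J = 2[d³/12 + d(b/2)²] = 2[340³/12 + 340×92.5²] = 12370000 mm³.
Direct shear f_v = P/L_w = 331×10³ / 680 = 486.8 N/mm (vertical).
Torsion M = P·e = 331×10³ × 130 = 43030000 N·mm.
Critical point at (x, y) = (92.5, 170) from centroid. f_tx = M·y/J = 591.4 N/mm; f_ty = M·x/J = 321.8 N/mm.
Resultant f_max = √[f_tx² + (f_v + f_ty)²] = √[591.4² + (486.8 + 321.8)²] = 1002 N/mm.
Capacity per unit length: φr_n = 0.75 × 0.6 × 620 × (0.707 × 8) = 1578 N/mm.
1002 ≤ 1578 → adequate.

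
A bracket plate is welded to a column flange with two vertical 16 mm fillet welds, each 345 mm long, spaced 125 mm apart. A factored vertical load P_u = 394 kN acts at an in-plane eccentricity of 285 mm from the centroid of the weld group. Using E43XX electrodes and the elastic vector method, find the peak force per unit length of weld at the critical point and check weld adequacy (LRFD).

E43XX → F_EXX = 430 MPa.
Total weld length L_w = 690 mm. Treat welds as unit-width lines.
Polar moment about centroid: J = 2[d³/12 + d(b/2)²] = 2[345³/12 + 345×62.5²] = 9539000 mm³.
Direct shear f_v = P/L_w = 394×10³ / 690 = 571 N/mm (vertical).
Torsion M = P·e = 394×10³ × 285 = 112290000 N·mm.
Critical point at (x, y) = (62.5, 172.5) from centroid. f_tx = M·y/J = 2031 N/mm; f_ty = M·x/J = 735.7 N/mm.
Resultant f_max = √[f_tx² + (f_v + f_ty)²] = √[2031² + (571 + 735.7)²] = 2415 N/mm.
Capacity per unit length: φr_n = 0.75 × 0.6 × 430 × (0.707 × 16) = 2189 N/mm.
2415 > 2189 → NOT adequate.

f_max ≈ 2410 N/mm; NOT adequate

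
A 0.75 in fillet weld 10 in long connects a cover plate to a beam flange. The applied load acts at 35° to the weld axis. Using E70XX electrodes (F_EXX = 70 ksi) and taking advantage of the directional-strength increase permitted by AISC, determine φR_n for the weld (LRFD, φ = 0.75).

t_e = 0.707 × 0.75 = 0.5302 in; A_we = 0.5302 × 10 = 5.303 in².
Directional factor: 1.0 + 0.5 sin^1.5(35°) = 1.217.
F_nw = 0.6 × 70 × 1.217 = 51.12 ksi.
φR_n = 0.75 × 51.12 × 5.303 = 203.3 kips.

φR_n ≈ 203 kips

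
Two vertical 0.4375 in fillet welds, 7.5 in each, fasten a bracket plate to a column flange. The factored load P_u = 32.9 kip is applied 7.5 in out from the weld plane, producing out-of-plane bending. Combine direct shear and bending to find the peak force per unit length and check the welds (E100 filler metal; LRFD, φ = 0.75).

E100XX → F_EXX = 100 ksi.
L_w = 2 × 7.5 = 15 in; section modulus (unit throat) S = 2 × L²/6 = 18.75 in².
Direct shear f_v = P/L_w = 32.9/15 = 2.193 kip/in.
Moment M = P × e = 32.9 × 7.5 = 246.75 kip·in; bending f_b = M/S = 13.16 kip/in.
f_max = √(f_v² + f_b²) = √(2.193² + 13.16²) = 13.34 kip/in.
φr_n = 0.75 × 0.6 × 100 × (0.707 × 0.4375) = 13.92 kip/in → adequate.

f_max ≈ 13.3 kip/in; adequate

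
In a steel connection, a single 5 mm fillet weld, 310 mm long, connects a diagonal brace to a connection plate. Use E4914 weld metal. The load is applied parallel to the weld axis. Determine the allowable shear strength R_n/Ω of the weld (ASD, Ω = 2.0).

R_n/Ω ≈ 161 kN

E49XX → F_EXX = 490 MPa.
Effective throat t_e = 0.707 × 5 = 3.535 mm.
Total length L = 310 mm; A_we = 3.535 × 310 = 1096 mm².
F_nw = 0.6 F_EXX = 0.6 × 490 = 294 MPa.
R_n = 294 × 1096 × 10⁻³ = 322.2 kN; R_n/Ω = 322.2/2.0 = 161.1 kN.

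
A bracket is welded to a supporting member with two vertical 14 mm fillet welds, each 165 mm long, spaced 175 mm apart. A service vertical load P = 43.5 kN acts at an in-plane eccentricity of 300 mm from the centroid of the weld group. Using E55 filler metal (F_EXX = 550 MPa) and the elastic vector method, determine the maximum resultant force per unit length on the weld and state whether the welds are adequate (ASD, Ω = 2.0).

Total weld length L_w = 330 mm. Treat welds as unit-width lines.
Polar moment about centroid: J = 2[d³/12 + d(b/2)²] = 2[165³/12 + 165×87.5²] = 3275000 mm³.
Direct shear f_v = P/L_w = 43.5×10³ / 330 = 131.8 N/mm (vertical).
Torsion M = P·e = 43.5×10³ × 300 = 13050000 N·mm.
Critical point at (x, y) = (87.5, 82.5) from centroid. f_tx = M·y/J = 328.7 N/mm; f_ty = M·x/J = 348.6 N/mm.
Resultant f_max = √[f_tx² + (f_v + f_ty)²] = √[328.7² + (131.8 + 348.6)²] = 582.1 N/mm.
Capacity per unit length: r_n/Ω = (1/2.0) × 0.6 × 550 × (0.707 × 14) = 1633 N/mm.
582.1 ≤ 1633 → adequate.

f_max ≈ 582 N/mm; adequate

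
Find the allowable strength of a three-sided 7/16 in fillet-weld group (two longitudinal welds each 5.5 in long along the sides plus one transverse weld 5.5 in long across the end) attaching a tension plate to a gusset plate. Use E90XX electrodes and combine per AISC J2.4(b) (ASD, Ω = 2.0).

R_n/Ω ≈ 147 kip

E90XX → F_EXX = 90 ksi.
t_e = 0.707 × 0.4375 = 0.3093 in.
R_nwl = 0.6 × 90 × 0.3093 × 11 = 183.7 kip (longitudinal, 2 welds).
R_nwt = 0.6 × 90 × 0.3093 × 5.5 = 91.87 kip (transverse, base value).
(i) R_nwl + R_nwt = 275.6 kip; (ii) 0.85 R_nwl + 1.5 R_nwt = 294 kip.
R_n = max = 294 kip [governs: (ii)]; R_n/Ω = 147 kip.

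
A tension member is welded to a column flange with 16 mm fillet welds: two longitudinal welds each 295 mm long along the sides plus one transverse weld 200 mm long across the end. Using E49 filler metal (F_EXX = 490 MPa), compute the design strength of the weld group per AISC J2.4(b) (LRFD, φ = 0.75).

t_e = 0.707 × 16 = 11.31 mm.
R_nwl = 0.6 × 490 × 11.31 × 590 × 10⁻³ = 1962 kN (longitudinal, 2 welds).
R_nwt = 0.6 × 490 × 11.31 × 200 × 10⁻³ = 665.1 kN (transverse, base value).
(i) R_nwl + R_nwt = 2627 kN; (ii) 0.85 R_nwl + 1.5 R_nwt = 2666 kN.
R_n = max = 2666 kN [governs: (ii)]; φR_n = 1999 kN.

φR_n ≈ 2000 kN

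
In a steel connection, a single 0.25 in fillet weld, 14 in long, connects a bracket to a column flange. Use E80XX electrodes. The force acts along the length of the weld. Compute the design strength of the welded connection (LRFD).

φR_n ≈ 89.1 kip

E80XX → F_EXX = 80 ksi.
Effective throat t_e = 0.707 × 0.25 = 0.1767 in.
Total length L = 14 in; A_we = 0.1767 × 14 = 2.474 in².
F_nw = 0.6 F_EXX = 0.6 × 80 = 48 ksi.
φR_n = 0.75 × 48 × 2.474 = 89.08 kip.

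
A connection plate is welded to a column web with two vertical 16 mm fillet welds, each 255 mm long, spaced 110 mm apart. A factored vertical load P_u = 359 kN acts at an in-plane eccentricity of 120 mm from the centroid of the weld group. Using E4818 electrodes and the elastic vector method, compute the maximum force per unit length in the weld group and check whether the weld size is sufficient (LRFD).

f_max ≈ 1790 N/mm; adequate

E48XX → F_EXX = 480 MPa.
Total weld length L_w = 510 mm. Treat welds as unit-width lines.
Polar moment about centroid: J = 2[d³/12 + d(b/2)²] = 2[255³/12 + 255×55²] = 4306000 mm³.
Direct shear f_v = P/L_w = 359×10³ / 510 = 703.9 N/mm (vertical).
Torsion M = P·e = 359×10³ × 120 = 43080000 N·mm.
Critical point at (x, y) = (55, 127.5) from centroid. f_tx = M·y/J = 1275 N/mm; f_ty = M·x/J = 550.2 N/mm.
Resultant f_max = √[f_tx² + (f_v + f_ty)²] = √[1275² + (703.9 + 550.2)²] = 1789 N/mm.
Capacity per unit length: φr_n = 0.75 × 0.6 × 480 × (0.707 × 16) = 2443 N/mm.
1789 ≤ 2443 → adequate.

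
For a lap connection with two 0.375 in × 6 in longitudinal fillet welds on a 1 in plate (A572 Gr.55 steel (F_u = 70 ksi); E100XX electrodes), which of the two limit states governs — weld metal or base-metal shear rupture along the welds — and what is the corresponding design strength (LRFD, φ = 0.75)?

φR_n ≈ 143 kip (weld metal governs)

E100XX → F_EXX = 100 ksi.
t_e = 0.707 × 0.375 = 0.2651 in; L = 12 in.
Weld metal: φR_n = 0.75 × 0.6 × 100 × 0.2651 × 12 = 143.2 kip.
Base metal (shear rupture): φR_n = 0.75 × 0.6 × 70 × 1 × 12 = 378 kip.
Governing: weld metal.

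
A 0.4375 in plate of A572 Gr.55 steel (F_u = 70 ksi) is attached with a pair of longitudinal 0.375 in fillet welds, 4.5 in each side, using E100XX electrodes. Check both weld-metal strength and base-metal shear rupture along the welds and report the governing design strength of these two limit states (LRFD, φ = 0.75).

φR_n ≈ 107 kips (weld metal governs)

E100XX → F_EXX = 100 ksi.
t_e = 0.707 × 0.375 = 0.2651 in; L = 9 in.
Weld metal: φR_n = 0.75 × 0.6 × 100 × 0.2651 × 9 = 107.4 kips.
Base metal (shear rupture): φR_n = 0.75 × 0.6 × 70 × 0.4375 × 9 = 124 kips.
Governing: weld metal.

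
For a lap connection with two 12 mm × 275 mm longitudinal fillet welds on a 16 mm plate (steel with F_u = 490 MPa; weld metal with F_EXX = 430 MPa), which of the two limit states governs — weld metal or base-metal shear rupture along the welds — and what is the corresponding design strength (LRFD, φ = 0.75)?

φR_n ≈ 903 kN (weld metal governs)

t_e = 0.707 × 12 = 8.484 mm; L = 550 mm.
Weld metal: φR_n = 0.75 × 0.6 × 430 × 8.484 × 550 × 10⁻³ = 902.9 kN.
Base metal (shear rupture): φR_n = 0.75 × 0.6 × 490 × 16 × 550 × 10⁻³ = 1940 kN.
Governing: weld metal.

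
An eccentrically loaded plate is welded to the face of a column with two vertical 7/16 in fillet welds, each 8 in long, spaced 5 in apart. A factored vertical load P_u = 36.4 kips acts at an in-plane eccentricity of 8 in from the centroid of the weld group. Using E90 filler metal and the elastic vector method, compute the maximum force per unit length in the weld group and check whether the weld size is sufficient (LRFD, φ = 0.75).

f_max ≈ 8.83 kip/in; adequate

E90XX → F_EXX = 90 ksi.
Total weld length L_w = 16 in. Treat welds as unit-width lines.
Polar moment about centroid: J = 2[d³/12 + d(b/2)²] = 2[8³/12 + 8×2.5²] = 185.3 in³.
Direct shear f_v = P/L_w = 36.4 / 16 = 2.275 kip/in (vertical).
Torsion M = P·e = 36.4 × 8 = 291.2 kip·in.
Critical point at (x, y) = (2.5, 4) from centroid. f_tx = M·y/J = 6.285 kip/in; f_ty = M·x/J = 3.928 kip/in.
Resultant f_max = √[f_tx² + (f_v + f_ty)²] = √[6.285² + (2.275 + 3.928)²] = 8.831 kip/in.
Capacity per unit length: φr_n = 0.75 × 0.6 × 90 × (0.707 × 0.4375) = 12.53 kip/in.
8.831 ≤ 12.53 → adequate.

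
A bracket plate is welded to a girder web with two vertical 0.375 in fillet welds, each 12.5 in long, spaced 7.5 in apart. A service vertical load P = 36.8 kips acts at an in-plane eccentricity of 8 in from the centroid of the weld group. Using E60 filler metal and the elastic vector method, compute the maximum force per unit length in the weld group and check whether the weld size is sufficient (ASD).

f_max ≈ 4.12 kip/in; adequate

E60XX → F_EXX = 60 ksi.
Total weld length L_w = 25 in. Treat welds as unit-width lines.
Polar moment about centroid: J = 2[d³/12 + d(b/2)²] = 2[12.5³/12 + 12.5×3.75²] = 677.1 in³.
Direct shear f_v = P/L_w = 36.8 / 25 = 1.472 kip/in (vertical).
Torsion M = P·e = 36.8 × 8 = 294.4 kip·in.
Critical point at (x, y) = (3.75, 6.25) from centroid. f_tx = M·y/J = 2.718 kip/in; f_ty = M·x/J = 1.631 kip/in.
Resultant f_max = √[f_tx² + (f_v + f_ty)²] = √[2.718² + (1.472 + 1.631)²] = 4.124 kip/in.
Capacity per unit length: r_n/Ω = (1/2.0) × 0.6 × 60 × (0.707 × 0.375) = 4.772 kip/in.
4.124 ≤ 4.772 → adequate.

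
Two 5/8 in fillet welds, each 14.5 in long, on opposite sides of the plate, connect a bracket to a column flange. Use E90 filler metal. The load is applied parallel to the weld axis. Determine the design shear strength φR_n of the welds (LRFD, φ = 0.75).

φR_n ≈ 519 kips

E90XX → F_EXX = 90 ksi.
Effective throat t_e = 0.707 × 0.625 = 0.4419 in.
Total length L = 29 in; A_we = 0.4419 × 29 = 12.81 in².
F_nw = 0.6 F_EXX = 0.6 × 90 = 54 ksi.
φR_n = 0.75 × 54 × 12.81 = 519 kips.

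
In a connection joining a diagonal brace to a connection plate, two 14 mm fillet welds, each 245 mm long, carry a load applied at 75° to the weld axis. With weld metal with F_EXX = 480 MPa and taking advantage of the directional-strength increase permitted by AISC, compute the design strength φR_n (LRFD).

t_e = 0.707 × 14 = 9.898 mm; A_we = 9.898 × 490 = 4850 mm².
Directional factor: 1.0 + 0.5 sin^1.5(75°) = 1.475.
F_nw = 0.6 × 480 × 1.475 = 424.7 MPa.
φR_n = 0.75 × 424.7 × 4850 × 10⁻³ = 1545 kN.

φR_n ≈ 1540 kN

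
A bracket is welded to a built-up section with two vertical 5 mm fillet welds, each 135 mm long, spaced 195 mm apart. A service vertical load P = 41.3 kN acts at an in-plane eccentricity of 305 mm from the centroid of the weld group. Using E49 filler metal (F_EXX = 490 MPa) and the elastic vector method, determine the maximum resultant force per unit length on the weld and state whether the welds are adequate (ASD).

f_max ≈ 634 N/mm; NOT adequate

Total weld length L_w = 270 mm. Treat welds as unit-width lines.
Polar moment about centroid: J = 2[d³/12 + d(b/2)²] = 2[135³/12 + 135×97.5²] = 2977000 mm³.
Direct shear f_v = P/L_w = 41.3×10³ / 270 = 153 N/mm (vertical).
Torsion M = P·e = 41.3×10³ × 305 = 12596000 N·mm.
Critical point at (x, y) = (97.5, 67.5) from centroid. f_tx = M·y/J = 285.6 N/mm; f_ty = M·x/J = 412.6 N/mm.
Resultant f_max = √[f_tx² + (f_v + f_ty)²] = √[285.6² + (153 + 412.6)²] = 633.6 N/mm.
Capacity per unit length: r_n/Ω = (1/2.0) × 0.6 × 490 × (0.707 × 5) = 519.6 N/mm.
633.6 > 519.6 → NOT adequate.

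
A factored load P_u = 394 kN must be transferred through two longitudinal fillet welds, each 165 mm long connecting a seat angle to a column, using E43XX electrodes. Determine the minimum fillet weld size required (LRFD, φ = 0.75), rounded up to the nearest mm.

w = 9 mm

E43XX → F_EXX = 430 MPa.
Total weld length L = 330 mm.
Required throat t_e = P_u / (φ × 0.6 F_EXX × L) = 394 / (0.75 × 0.6 × 430 × 330 × 10⁻³) = 6.17 mm.
Required leg w = t_e / 0.707 = 8.727 mm → use 9 mm.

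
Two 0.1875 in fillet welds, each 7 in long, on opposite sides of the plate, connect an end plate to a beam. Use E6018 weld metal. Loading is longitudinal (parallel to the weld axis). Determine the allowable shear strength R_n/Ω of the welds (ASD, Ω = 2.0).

E60XX → F_EXX = 60 ksi.
Effective throat t_e = 0.707 × 0.1875 = 0.1326 in.
Total length L = 14 in; A_we = 0.1326 × 14 = 1.856 in².
F_nw = 0.6 F_EXX = 0.6 × 60 = 36 ksi.
R_n = 36 × 1.856 = 66.81 kips; R_n/Ω = 66.81/2.0 = 33.41 kips.

R_n/Ω ≈ 33.4 kips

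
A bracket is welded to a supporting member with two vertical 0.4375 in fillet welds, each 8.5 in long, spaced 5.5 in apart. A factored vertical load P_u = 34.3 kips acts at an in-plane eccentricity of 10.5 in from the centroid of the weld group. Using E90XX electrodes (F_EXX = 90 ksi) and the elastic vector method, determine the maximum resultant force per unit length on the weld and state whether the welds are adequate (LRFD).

Total weld length L_w = 17 in. Treat welds as unit-width lines.
Polar moment about centroid: J = 2[d³/12 + d(b/2)²] = 2[8.5³/12 + 8.5×2.75²] = 230.9 in³.
Direct shear f_v = P/L_w = 34.3 / 17 = 2.018 kip/in (vertical).
Torsion M = P·e = 34.3 × 10.5 = 360.15 kip·in.
Critical point at (x, y) = (2.75, 4.25) from centroid. f_tx = M·y/J = 6.629 kip/in; f_ty = M·x/J = 4.289 kip/in.
Resultant f_max = √[f_tx² + (f_v + f_ty)²] = √[6.629² + (2.018 + 4.289)²] = 9.149 kip/in.
Capacity per unit length: φr_n = 0.75 × 0.6 × 90 × (0.707 × 0.4375) = 12.53 kip/in.
9.149 ≤ 12.53 → adequate.

f_max ≈ 9.15 kip/in; adequate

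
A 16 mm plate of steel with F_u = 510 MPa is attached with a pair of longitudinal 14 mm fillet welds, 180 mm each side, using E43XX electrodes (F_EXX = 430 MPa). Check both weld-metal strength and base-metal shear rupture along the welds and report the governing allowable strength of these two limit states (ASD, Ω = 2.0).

t_e = 0.707 × 14 = 9.898 mm; L = 360 mm.
Weld metal: R_n/Ω = (1/2.0) × 0.6 × 430 × 9.898 × 360 × 10⁻³ = 459.7 kN.
Base metal (shear rupture): R_n/Ω = (1/2.0) × 0.6 × 510 × 16 × 360 × 10⁻³ = 881.3 kN.
Governing: weld metal.

R_n/Ω ≈ 460 kN (weld metal governs)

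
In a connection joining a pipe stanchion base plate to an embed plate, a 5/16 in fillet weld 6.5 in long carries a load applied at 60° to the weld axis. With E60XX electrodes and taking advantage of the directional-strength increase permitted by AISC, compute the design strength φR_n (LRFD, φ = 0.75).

E60XX → F_EXX = 60 ksi.
t_e = 0.707 × 0.3125 = 0.2209 in; A_we = 0.2209 × 6.5 = 1.436 in².
Directional factor: 1.0 + 0.5 sin^1.5(60°) = 1.403.
F_nw = 0.6 × 60 × 1.403 = 50.51 ksi.
φR_n = 0.75 × 50.51 × 1.436 = 54.4 kip.

φR_n ≈ 54.4 kip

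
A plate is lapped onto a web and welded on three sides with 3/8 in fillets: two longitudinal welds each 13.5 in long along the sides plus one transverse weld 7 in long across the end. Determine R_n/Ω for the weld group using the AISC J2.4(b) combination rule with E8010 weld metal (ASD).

E80XX → F_EXX = 80 ksi.
t_e = 0.707 × 0.375 = 0.2651 in.
R_nwl = 0.6 × 80 × 0.2651 × 27 = 343.6 kips (longitudinal, 2 welds).
R_nwt = 0.6 × 80 × 0.2651 × 7 = 89.08 kips (transverse, base value).
(i) R_nwl + R_nwt = 432.7 kips; (ii) 0.85 R_nwl + 1.5 R_nwt = 425.7 kips.
R_n = max = 432.7 kips [governs: (i)]; R_n/Ω = 216.3 kips.

R_n/Ω ≈ 216 kips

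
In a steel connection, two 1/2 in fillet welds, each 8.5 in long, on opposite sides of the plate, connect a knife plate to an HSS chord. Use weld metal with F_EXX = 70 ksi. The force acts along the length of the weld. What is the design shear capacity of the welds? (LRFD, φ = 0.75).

φR_n ≈ 189 kip

Effective throat t_e = 0.707 × 0.5 = 0.3535 in.
Total length L = 17 in; A_we = 0.3535 × 17 = 6.01 in².
F_nw = 0.6 F_EXX = 0.6 × 70 = 42 ksi.
φR_n = 0.75 × 42 × 6.01 = 189.3 kip.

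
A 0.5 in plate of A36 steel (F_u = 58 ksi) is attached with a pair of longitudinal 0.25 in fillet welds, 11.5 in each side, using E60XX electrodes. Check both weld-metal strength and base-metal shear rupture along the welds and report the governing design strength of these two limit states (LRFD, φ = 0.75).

E60XX → F_EXX = 60 ksi.
t_e = 0.707 × 0.25 = 0.1767 in; L = 23 in.
Weld metal: φR_n = 0.75 × 0.6 × 60 × 0.1767 × 23 = 109.8 kips.
Base metal (shear rupture): φR_n = 0.75 × 0.6 × 58 × 0.5 × 23 = 300.1 kips.
Governing: weld metal.

φR_n ≈ 110 kips (weld metal governs)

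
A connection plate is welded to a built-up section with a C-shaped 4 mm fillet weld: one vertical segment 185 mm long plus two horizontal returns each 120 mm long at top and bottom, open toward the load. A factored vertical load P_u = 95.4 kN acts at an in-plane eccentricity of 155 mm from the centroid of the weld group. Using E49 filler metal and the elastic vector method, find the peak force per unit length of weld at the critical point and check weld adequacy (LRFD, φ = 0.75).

E49XX → F_EXX = 490 MPa.
Total weld length L_w = 425 mm. Treat welds as unit-width lines.
Centroid: x̄ = 2×120×60 / 425 = 33.88 mm from the vertical weld.
Polar moment about centroid: J = I_x + I_y = [185³/12 + 2×120×92.5²] + [185×33.88² + 2(120³/12 + 120×26.12²)] = 3245000 mm³.
Direct shear f_v = P/L_w = 95.4×10³ / 425 = 224.5 N/mm (vertical).
Torsion M = P·e = 95.4×10³ × 155 = 14787000 N·mm.
Critical point at (x, y) = (86.12, 92.5) from centroid. f_tx = M·y/J = 421.5 N/mm; f_ty = M·x/J = 392.4 N/mm.
Resultant f_max = √[f_tx² + (f_v + f_ty)²] = √[421.5² + (224.5 + 392.4)²] = 747.1 N/mm.
Capacity per unit length: φr_n = 0.75 × 0.6 × 490 × (0.707 × 4) = 623.6 N/mm.
747.1 > 623.6 → NOT adequate.

f_max ≈ 747 N/mm; NOT adequate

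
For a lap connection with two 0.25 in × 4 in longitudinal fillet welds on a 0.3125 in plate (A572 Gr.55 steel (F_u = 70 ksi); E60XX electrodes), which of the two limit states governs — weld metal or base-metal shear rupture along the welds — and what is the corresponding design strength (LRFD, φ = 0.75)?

E60XX → F_EXX = 60 ksi.
t_e = 0.707 × 0.25 = 0.1767 in; L = 8 in.
Weld metal: φR_n = 0.75 × 0.6 × 60 × 0.1767 × 8 = 38.18 kips.
Base metal (shear rupture): φR_n = 0.75 × 0.6 × 70 × 0.3125 × 8 = 78.75 kips.
Governing: weld metal.

φR_n ≈ 38.2 kips (weld metal governs)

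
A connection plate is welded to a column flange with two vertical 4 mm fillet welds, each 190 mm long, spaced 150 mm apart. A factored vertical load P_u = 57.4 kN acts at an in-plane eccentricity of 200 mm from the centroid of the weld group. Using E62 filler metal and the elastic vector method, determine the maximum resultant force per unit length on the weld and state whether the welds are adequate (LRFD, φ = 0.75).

E62XX → F_EXX = 620 MPa.
Total weld length L_w = 380 mm. Treat welds as unit-width lines.
Polar moment about centroid: J = 2[d³/12 + d(b/2)²] = 2[190³/12 + 190×75²] = 3281000 mm³.
Direct shear f_v = P/L_w = 57.4×10³ / 380 = 151.1 N/mm (vertical).
Torsion M = P·e = 57.4×10³ × 200 = 11480000 N·mm.
Critical point at (x, y) = (75, 95) from centroid. f_tx = M·y/J = 332.4 N/mm; f_ty = M·x/J = 262.4 N/mm.
Resultant f_max = √[f_tx² + (f_v + f_ty)²] = √[332.4² + (151.1 + 262.4)²] = 530.6 N/mm.
Capacity per unit length: φr_n = 0.75 × 0.6 × 620 × (0.707 × 4) = 789 N/mm.
530.6 ≤ 789 → adequate.

f_max ≈ 531 N/mm; adequate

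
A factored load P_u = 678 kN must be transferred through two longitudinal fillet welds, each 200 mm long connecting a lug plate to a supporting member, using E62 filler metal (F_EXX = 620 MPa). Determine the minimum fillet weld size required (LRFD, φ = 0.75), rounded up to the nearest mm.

Total weld length L = 400 mm.
Required throat t_e = P_u / (φ × 0.6 F_EXX × L) = 678 / (0.75 × 0.6 × 620 × 400 × 10⁻³) = 6.075 mm.
Required leg w = t_e / 0.707 = 8.593 mm → use 9 mm.

w = 9 mm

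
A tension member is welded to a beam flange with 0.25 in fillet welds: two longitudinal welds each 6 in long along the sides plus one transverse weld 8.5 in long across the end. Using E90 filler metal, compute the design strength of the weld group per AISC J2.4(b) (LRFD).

E90XX → F_EXX = 90 ksi.
t_e = 0.707 × 0.25 = 0.1767 in.
R_nwl = 0.6 × 90 × 0.1767 × 12 = 114.5 kips (longitudinal, 2 welds).
R_nwt = 0.6 × 90 × 0.1767 × 8.5 = 81.13 kips (transverse, base value).
(i) R_nwl + R_nwt = 195.7 kips; (ii) 0.85 R_nwl + 1.5 R_nwt = 219 kips.
R_n = max = 219 kips [governs: (ii)]; φR_n = 164.3 kips.

φR_n ≈ 164 kips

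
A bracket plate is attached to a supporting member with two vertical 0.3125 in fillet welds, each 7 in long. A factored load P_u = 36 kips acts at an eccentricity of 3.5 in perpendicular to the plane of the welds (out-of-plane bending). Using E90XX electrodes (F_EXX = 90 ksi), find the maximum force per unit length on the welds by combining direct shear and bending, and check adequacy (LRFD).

L_w = 2 × 7 = 14 in; section modulus (unit throat) S = 2 × L²/6 = 16.33 in².
Direct shear f_v = P/L_w = 36/14 = 2.571 kip/in.
Moment M = P × e = 36 × 3.5 = 126 kip·in; bending f_b = M/S = 7.714 kip/in.
f_max = √(f_v² + f_b²) = √(2.571² + 7.714²) = 8.132 kip/in.
φr_n = 0.75 × 0.6 × 90 × (0.707 × 0.3125) = 8.948 kip/in → adequate.

f_max ≈ 8.13 kip/in; adequate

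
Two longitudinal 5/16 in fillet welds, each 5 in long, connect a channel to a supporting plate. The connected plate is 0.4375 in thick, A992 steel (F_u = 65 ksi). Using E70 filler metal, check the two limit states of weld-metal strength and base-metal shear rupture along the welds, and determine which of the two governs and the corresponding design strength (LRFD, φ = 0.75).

E70XX → F_EXX = 70 ksi.
t_e = 0.707 × 0.3125 = 0.2209 in; L = 10 in.
Weld metal: φR_n = 0.75 × 0.6 × 70 × 0.2209 × 10 = 69.6 kip.
Base metal (shear rupture): φR_n = 0.75 × 0.6 × 65 × 0.4375 × 10 = 128 kip.
Governing: weld metal.

φR_n ≈ 69.6 kip (weld metal governs)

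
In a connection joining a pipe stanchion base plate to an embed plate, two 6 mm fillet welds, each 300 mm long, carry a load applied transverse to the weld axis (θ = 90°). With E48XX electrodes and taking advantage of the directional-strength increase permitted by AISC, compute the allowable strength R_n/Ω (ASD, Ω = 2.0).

R_n/Ω ≈ 550 kN

E48XX → F_EXX = 480 MPa.
t_e = 0.707 × 6 = 4.242 mm; A_we = 4.242 × 600 = 2545 mm².
Directional factor: 1.0 + 0.5 sin^1.5(90°) = 1.5.
F_nw = 0.6 × 480 × 1.5 = 432 MPa.
R_n/Ω = (432 × 2545) / 2.0 × 10⁻³ = 549.8 kN.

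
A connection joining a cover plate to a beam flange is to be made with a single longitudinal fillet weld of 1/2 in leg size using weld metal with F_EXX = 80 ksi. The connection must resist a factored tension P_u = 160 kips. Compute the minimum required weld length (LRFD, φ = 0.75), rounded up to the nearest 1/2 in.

Throat t_e = 0.707 × 0.5 = 0.3535 in.
φr_n = 0.75 × 0.6 × 80 × 0.3535 = 12.73 kips/in.
L_req = P_u / φr_n = 160 / 12.73 = 12.57 in total.
Round up → use L = 13 in.

L = 13 in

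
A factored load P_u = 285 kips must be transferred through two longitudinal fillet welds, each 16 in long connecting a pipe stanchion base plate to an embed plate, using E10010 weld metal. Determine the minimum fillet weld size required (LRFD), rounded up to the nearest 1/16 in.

E100XX → F_EXX = 100 ksi.
Total weld length L = 32 in.
Required throat t_e = P_u / (φ × 0.6 F_EXX × L) = 285 / (0.75 × 0.6 × 100 × 32) = 0.1979 in.
Required leg w = t_e / 0.707 = 0.2799 in → use 5/16 in.

w = 5/16 in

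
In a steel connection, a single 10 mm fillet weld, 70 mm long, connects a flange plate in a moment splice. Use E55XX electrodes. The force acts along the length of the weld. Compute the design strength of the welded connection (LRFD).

E55XX → F_EXX = 550 MPa.
Effective throat t_e = 0.707 × 10 = 7.07 mm.
Total length L = 70 mm; A_we = 7.07 × 70 = 494.9 mm².
F_nw = 0.6 F_EXX = 0.6 × 550 = 330 MPa.
φR_n = 0.75 × 330 × 494.9 × 10⁻³ = 122.5 kN.

φR_n ≈ 122 kN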